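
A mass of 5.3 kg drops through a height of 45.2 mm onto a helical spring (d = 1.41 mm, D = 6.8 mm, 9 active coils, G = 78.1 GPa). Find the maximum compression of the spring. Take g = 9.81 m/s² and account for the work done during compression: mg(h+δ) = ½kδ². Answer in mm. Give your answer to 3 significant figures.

22.8 mm

k = Gd⁴/(8D³N_a) = (78.1×10³)(1.41⁴)/(8·6.8³·9) = 13.635 N/mm
W = mg = 5.3 × 9.81 = 51.993 N
½kδ² − Wδ − Wh = 0 → δ = (W + √(W² + 2kWh))/k
δ = (51.993 + √(2703.3 + 64088.7))/13.635 = (51.993 + 258.44)/13.635 = 22.767 mm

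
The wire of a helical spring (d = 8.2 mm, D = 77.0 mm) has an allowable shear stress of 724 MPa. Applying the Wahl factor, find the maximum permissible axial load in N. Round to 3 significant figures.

C = D/d = 77.0/8.2 = 9.3902
K_W = (4C−1)/(4C−4) + 0.615/C = 36.561/33.561 + 0.0655 = 1.1549
τ_max = K·8FD/(πd³) → F_max = τ_allow·πd³/(8DK)
F_max = 724·π·8.2³/(8·77.0·1.1549) = 1.2541e+06/711.41 = 1762.8 N

1760 N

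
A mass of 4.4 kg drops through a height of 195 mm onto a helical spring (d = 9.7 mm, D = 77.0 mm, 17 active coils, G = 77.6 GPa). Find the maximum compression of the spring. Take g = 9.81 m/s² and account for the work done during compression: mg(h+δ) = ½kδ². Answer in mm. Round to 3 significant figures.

43.1 mm

k = Gd⁴/(8D³N_a) = (77.6×10³)(9.7⁴)/(8·77.0³·17) = 11.065 N/mm
W = mg = 4.4 × 9.81 = 43.164 N
½kδ² − Wδ − Wh = 0 → δ = (W + √(W² + 2kWh))/k
δ = (43.164 + √(1863.1 + 186262))/11.065 = (43.164 + 433.73)/11.065 = 43.101 mm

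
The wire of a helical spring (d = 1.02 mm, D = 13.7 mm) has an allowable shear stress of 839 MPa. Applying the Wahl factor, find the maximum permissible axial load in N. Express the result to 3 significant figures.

23.1 N

C = D/d = 13.7/1.02 = 13.4314
K_W = (4C−1)/(4C−4) + 0.615/C = 52.725/49.725 + 0.0458 = 1.1061
τ_max = K·8FD/(πd³) → F_max = τ_allow·πd³/(8DK)
F_max = 839·π·1.02³/(8·13.7·1.1061) = 2797.1/121.23 = 23.073 N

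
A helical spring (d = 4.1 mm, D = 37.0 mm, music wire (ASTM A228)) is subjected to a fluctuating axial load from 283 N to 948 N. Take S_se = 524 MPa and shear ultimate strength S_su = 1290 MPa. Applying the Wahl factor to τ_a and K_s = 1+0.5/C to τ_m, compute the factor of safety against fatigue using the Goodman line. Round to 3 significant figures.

0.590

C = D/d = 37.0/4.1 = 9.0244; K_W = (4C−1)/(4C−4)+0.615/C = 1.1616; K_s = 1+0.5/C = 1.0554
F_a = (F_max−F_min)/2 = 332.5 N; F_m = (F_max+F_min)/2 = 615.5 N
τ_a = K_W·8F_aD/(πd³) = 1.1616 × 454.55 = 528.01 MPa
τ_m = K_s·8F_mD/(πd³) = 1.0554 × 841.43 = 888.05 MPa
Goodman: 1/n_f = τ_a/S_se + τ_m/S_su = 528.01/524 + 888.05/1290 = 1.00766 + 0.68841 = 1.6961
n_f = 1/1.6961 = 0.5896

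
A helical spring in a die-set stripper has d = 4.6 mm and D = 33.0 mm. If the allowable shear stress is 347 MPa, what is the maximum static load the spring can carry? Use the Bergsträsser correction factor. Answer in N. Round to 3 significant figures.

336 N

C = D/d = 33.0/4.6 = 7.1739
K_B = (4C+2)/(4C−3) = 30.696/25.696 = 1.1946
τ_max = K·8FD/(πd³) → F_max = τ_allow·πd³/(8DK)
F_max = 347·π·4.6³/(8·33.0·1.1946) = 1.0611e+05/315.37 = 336.46 N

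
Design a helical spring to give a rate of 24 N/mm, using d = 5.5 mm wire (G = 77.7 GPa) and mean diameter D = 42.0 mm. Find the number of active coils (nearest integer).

5

N_a = Gd⁴/(8D³k) = (77.7×10³ × 5.5⁴)/(8 × 42.0³ × 24)
    = 7.11004e+07 / 1.42249e+07 = 4.998 → 5 coils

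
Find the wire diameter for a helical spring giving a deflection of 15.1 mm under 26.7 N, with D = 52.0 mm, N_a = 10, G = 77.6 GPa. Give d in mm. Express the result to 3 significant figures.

Required rate k = F/δ = 26.7/15.1 = 1.7682 N/mm
d = (8D³N_a·k / G)^(1/4) = (8·52.0³·10·1.7682 / (77.6×10³))^0.25
  = (256.31)^0.25 = 4.0012 mm

4.00 mm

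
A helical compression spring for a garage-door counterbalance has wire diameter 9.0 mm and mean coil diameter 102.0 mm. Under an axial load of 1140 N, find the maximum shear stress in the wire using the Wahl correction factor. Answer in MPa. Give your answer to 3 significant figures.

Spring index C = D/d = 102.0/9.0 = 11.3333
K_W = (4C−1)/(4C−4) + 0.615/C = 44.333/41.333 + 0.0543 = 1.1268
τ₀ = 8FD/(πd³) = 8·1140·102.0/(π·9.0³) = 930240/2290.2 = 406.18 MPa
τ_max = K·τ₀ = 1.1268 × 406.18 = 457.7 MPa

458 MPa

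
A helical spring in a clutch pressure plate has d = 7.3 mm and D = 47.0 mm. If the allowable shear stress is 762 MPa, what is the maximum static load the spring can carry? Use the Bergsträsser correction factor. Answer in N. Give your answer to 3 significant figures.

C = D/d = 47.0/7.3 = 6.4384
K_B = (4C+2)/(4C−3) = 27.753/22.753 = 1.2197
τ_max = K·8FD/(πd³) → F_max = τ_allow·πd³/(8DK)
F_max = 762·π·7.3³/(8·47.0·1.2197) = 9.3127e+05/458.62 = 2030.6 N

2030 N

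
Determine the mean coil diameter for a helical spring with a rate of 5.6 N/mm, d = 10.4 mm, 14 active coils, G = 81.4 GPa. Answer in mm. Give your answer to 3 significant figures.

115 mm

D = (Gd⁴/(8N_a·k))^(1/3) = (81.4×10³·10.4⁴/(8·14·5.6))^(1/3)
  = (1.51828e+06)^(1/3) = 114.9345 mm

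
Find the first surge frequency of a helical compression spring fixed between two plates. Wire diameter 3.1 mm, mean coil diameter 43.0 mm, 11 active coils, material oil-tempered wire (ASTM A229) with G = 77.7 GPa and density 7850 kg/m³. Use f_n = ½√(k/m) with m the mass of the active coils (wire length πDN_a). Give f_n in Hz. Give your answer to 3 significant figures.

k = Gd⁴/(8D³N_a) = (77.7×10³)(3.1⁴)/(8·43.0³·11) = 1.0256 N/mm = 1025.6 N/m
Wire length L = πDN_a = π·43.0·11 = 1486 mm
m = ρ·(πd²/4)·L = 7850 × 7.5477×10⁻⁶ m² × 1.486 m = 0.088043 kg
f_n = ½√(k/m) = 0.5·√(1025.6/0.088043) = 0.5·√(11649) = 53.965 Hz

54.0 Hz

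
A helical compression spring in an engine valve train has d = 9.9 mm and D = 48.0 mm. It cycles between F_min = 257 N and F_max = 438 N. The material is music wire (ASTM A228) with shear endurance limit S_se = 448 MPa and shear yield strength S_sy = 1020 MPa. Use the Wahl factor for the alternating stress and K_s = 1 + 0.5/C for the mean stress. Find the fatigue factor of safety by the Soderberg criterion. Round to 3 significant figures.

C = D/d = 48.0/9.9 = 4.8485; K_W = (4C−1)/(4C−4)+0.615/C = 1.3217; K_s = 1+0.5/C = 1.1031
F_a = (F_max−F_min)/2 = 90.5 N; F_m = (F_max+F_min)/2 = 347.5 N
τ_a = K_W·8F_aD/(πd³) = 1.3217 × 11.401 = 15.068 MPa
τ_m = K_s·8F_mD/(πd³) = 1.1031 × 43.775 = 48.29 MPa
Soderberg: 1/n_f = τ_a/S_se + τ_m/S_sy = 15.068/448 + 48.29/1020 = 0.03363 + 0.04734 = 0.080978
n_f = 1/0.080978 = 12.35

12.3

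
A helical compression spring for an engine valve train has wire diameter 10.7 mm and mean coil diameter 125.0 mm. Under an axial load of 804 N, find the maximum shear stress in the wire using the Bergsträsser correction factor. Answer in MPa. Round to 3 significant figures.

233 MPa

Spring index C = D/d = 125.0/10.7 = 11.6822
K_B = (4C+2)/(4C−3) = 48.729/43.729 = 1.1143
τ₀ = 8FD/(πd³) = 8·804·125.0/(π·10.7³) = 804000/3848.6 = 208.91 MPa
τ_max = K·τ₀ = 1.1143 × 208.91 = 232.79 MPa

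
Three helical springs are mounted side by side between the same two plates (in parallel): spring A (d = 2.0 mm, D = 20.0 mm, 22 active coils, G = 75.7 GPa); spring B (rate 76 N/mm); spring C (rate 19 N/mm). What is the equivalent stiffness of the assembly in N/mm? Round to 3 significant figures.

k_A = Gd⁴/(8D³N_a) = (75.7×10³)(2.0⁴)/(8·20.0³·22) = 0.86023 N/mm
Parallel: k_eq = 0.86023 + 76 + 19 = 95.86 N/mm

95.9 N/mm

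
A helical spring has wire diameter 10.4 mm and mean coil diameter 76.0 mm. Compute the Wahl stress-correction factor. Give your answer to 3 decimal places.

C = D/d = 76.0/10.4 = 7.3077
K_W = (4C−1)/(4C−4) + 0.615/C = 28.231/25.231 + 0.0842 = 1.2031

1.203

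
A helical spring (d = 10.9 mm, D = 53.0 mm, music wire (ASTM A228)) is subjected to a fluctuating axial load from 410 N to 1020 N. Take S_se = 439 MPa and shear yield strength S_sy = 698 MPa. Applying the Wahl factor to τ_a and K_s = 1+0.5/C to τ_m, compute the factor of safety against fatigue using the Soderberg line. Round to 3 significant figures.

C = D/d = 53.0/10.9 = 4.8624; K_W = (4C−1)/(4C−4)+0.615/C = 1.3207; K_s = 1+0.5/C = 1.1028
F_a = (F_max−F_min)/2 = 305 N; F_m = (F_max+F_min)/2 = 715 N
τ_a = K_W·8F_aD/(πd³) = 1.3207 × 31.786 = 41.979 MPa
τ_m = K_s·8F_mD/(πd³) = 1.1028 × 74.515 = 82.177 MPa
Soderberg: 1/n_f = τ_a/S_se + τ_m/S_sy = 41.979/439 + 82.177/698 = 0.09562 + 0.11773 = 0.21336
n_f = 1/0.21336 = 4.687

4.69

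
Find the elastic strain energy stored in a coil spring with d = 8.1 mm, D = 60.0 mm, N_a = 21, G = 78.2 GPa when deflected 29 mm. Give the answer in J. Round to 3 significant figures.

3.90 J

k = Gd⁴/(8D³N_a) = (78.2×10³)(8.1⁴)/(8·60.0³·21) = 9.2765 N/mm
U = ½kδ² = 0.5 × 9.2765 × 29² = 3900.8 N·mm = 3.9008 J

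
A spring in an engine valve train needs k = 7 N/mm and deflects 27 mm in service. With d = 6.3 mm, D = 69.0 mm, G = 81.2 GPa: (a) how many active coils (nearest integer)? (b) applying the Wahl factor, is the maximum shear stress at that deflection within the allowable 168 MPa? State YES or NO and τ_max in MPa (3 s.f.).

(a) 7 coils; (b) YES, τ_max = 149 MPa

N_a = Gd⁴/(8D³k) = (81.2×10³)(6.3⁴)/(8·69.0³·7) = 6.953 → N_a = 7
Actual rate k = Gd⁴/(8D³·7) = 6.9532 N/mm
Working load F = kδ = 6.9532·27 = 187.74 N
C = 69.0/6.3 = 10.9524; K_W = (4C−1)/(4C−4)+0.615/C = 1.1315
τ_max = K_W·8FD/(πd³) = 1.1315·131.92 = 149.27 MPa
τ_max ≤ 168 MPa → acceptable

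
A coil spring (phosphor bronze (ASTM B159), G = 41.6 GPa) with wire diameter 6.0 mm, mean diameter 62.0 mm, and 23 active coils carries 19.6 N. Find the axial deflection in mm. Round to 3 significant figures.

k = Gd⁴/(8D³N_a) = (41.6×10³)(6.0⁴)/(8·62.0³·23) = 1.2294 N/mm
δ = F/k = 19.6 / 1.2294 = 15.942 mm

15.9 mm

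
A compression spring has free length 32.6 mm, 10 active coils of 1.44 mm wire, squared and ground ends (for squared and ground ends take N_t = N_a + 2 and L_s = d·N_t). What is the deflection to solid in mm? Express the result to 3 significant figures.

15.3 mm

N_t = 12; L_s = 1.44·12 = 17.28 mm
δ_solid = L₀ − L_s = 32.6 − 17.28 = 15.32 mm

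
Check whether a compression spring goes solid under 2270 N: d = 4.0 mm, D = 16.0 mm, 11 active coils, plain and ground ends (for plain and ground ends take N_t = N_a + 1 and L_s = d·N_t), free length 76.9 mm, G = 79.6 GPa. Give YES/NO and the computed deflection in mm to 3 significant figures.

k = Gd⁴/(8D³N_a) = (79.6×10³)(4.0⁴)/(8·16.0³·11) = 56.534 N/mm
N_t = 12; L_s = 4.0·12 = 48 mm; δ_solid = L₀ − L_s = 76.9 − 48 = 28.9 mm
δ = F/k = 2270/56.534 = 40.153 mm
δ ≥ δ_solid → spring goes solid

YES, δ = 40.2 mm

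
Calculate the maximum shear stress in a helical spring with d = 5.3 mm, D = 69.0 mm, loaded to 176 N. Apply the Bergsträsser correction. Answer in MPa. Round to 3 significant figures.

Spring index C = D/d = 69.0/5.3 = 13.0189
K_B = (4C+2)/(4C−3) = 54.075/49.075 = 1.1019
τ₀ = 8FD/(πd³) = 8·176·69.0/(π·5.3³) = 97152/467.71 = 207.72 MPa
τ_max = K·τ₀ = 1.1019 × 207.72 = 228.88 MPa

229 MPa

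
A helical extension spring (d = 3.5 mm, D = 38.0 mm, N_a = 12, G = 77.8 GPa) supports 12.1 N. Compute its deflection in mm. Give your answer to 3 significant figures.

k = Gd⁴/(8D³N_a) = (77.8×10³)(3.5⁴)/(8·38.0³·12) = 2.2163 N/mm
δ = F/k = 12.1 / 2.2163 = 5.4595 mm

5.46 mm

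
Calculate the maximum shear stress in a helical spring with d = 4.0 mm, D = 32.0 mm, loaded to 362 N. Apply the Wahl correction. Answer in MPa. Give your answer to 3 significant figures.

Spring index C = D/d = 32.0/4.0 = 8.0000
K_W = (4C−1)/(4C−4) + 0.615/C = 31.000/28.000 + 0.0769 = 1.1840
τ₀ = 8FD/(πd³) = 8·362·32.0/(π·4.0³) = 92672/201.06 = 460.91 MPa
τ_max = K·τ₀ = 1.1840 × 460.91 = 545.73 MPa

546 MPa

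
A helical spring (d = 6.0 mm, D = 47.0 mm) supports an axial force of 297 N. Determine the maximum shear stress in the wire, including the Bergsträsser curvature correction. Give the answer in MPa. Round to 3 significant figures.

194 MPa

Spring index C = D/d = 47.0/6.0 = 7.8333
K_B = (4C+2)/(4C−3) = 33.333/28.333 = 1.1765
τ₀ = 8FD/(πd³) = 8·297·47.0/(π·6.0³) = 111672/678.58 = 164.57 MPa
τ_max = K·τ₀ = 1.1765 × 164.57 = 193.61 MPa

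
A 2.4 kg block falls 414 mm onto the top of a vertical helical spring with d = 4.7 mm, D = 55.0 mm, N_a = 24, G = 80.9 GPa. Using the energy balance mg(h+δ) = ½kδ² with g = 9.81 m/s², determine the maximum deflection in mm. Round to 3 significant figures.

146 mm

k = Gd⁴/(8D³N_a) = (80.9×10³)(4.7⁴)/(8·55.0³·24) = 1.2358 N/mm
W = mg = 2.4 × 9.81 = 23.544 N
½kδ² − Wδ − Wh = 0 → δ = (W + √(W² + 2kWh))/k
δ = (23.544 + √(554.32 + 24091.4))/1.2358 = (23.544 + 156.99)/1.2358 = 146.09 mm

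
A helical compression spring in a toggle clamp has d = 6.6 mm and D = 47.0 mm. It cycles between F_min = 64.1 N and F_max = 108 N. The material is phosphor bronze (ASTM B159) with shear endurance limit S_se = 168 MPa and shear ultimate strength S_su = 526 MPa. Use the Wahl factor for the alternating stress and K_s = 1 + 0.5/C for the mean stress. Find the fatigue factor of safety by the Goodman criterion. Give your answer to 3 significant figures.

7.21

C = D/d = 47.0/6.6 = 7.1212; K_W = (4C−1)/(4C−4)+0.615/C = 1.2089; K_s = 1+0.5/C = 1.0702
F_a = (F_max−F_min)/2 = 21.95 N; F_m = (F_max+F_min)/2 = 86.05 N
τ_a = K_W·8F_aD/(πd³) = 1.2089 × 9.1378 = 11.047 MPa
τ_m = K_s·8F_mD/(πd³) = 1.0702 × 35.823 = 38.338 MPa
Goodman: 1/n_f = τ_a/S_se + τ_m/S_su = 11.047/168 + 38.338/526 = 0.06575 + 0.07289 = 0.13864
n_f = 1/0.13864 = 7.213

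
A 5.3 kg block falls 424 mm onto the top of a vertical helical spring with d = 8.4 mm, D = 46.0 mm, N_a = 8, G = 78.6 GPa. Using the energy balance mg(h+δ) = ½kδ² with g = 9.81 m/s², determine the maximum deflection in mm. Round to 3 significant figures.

27.3 mm

k = Gd⁴/(8D³N_a) = (78.6×10³)(8.4⁴)/(8·46.0³·8) = 62.818 N/mm
W = mg = 5.3 × 9.81 = 51.993 N
½kδ² − Wδ − Wh = 0 → δ = (W + √(W² + 2kWh))/k
δ = (51.993 + √(2703.3 + 2.76966e+06))/62.818 = (51.993 + 1665)/62.818 = 27.333 mm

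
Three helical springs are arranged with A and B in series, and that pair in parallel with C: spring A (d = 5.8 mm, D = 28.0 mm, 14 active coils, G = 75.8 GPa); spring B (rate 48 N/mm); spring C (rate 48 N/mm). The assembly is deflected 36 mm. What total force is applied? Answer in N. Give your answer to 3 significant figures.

2460 N

k_A = Gd⁴/(8D³N_a) = (75.8×10³)(5.8⁴)/(8·28.0³·14) = 34.889 N/mm
Springs A,B series: k_AB = 1/(1/34.889+1/48) = 20.204 N/mm; parallel with C: k_eq = 20.204+48 = 68.204 N/mm
F = k_eq·δ = 68.204·36 = 2455.3 N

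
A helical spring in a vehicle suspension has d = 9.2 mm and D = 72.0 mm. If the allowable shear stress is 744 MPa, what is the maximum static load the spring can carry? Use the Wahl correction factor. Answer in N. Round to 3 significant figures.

2660 N

C = D/d = 72.0/9.2 = 7.8261
K_W = (4C−1)/(4C−4) + 0.615/C = 30.304/27.304 + 0.0786 = 1.1885
τ_max = K·8FD/(πd³) → F_max = τ_allow·πd³/(8DK)
F_max = 744·π·9.2³/(8·72.0·1.1885) = 1.8201e+06/684.55 = 2658.8 N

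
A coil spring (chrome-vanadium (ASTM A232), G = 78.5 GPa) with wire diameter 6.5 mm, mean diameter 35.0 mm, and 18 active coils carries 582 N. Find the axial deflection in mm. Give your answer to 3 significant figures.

k = Gd⁴/(8D³N_a) = (78.5×10³)(6.5⁴)/(8·35.0³·18) = 22.696 N/mm
δ = F/k = 582 / 22.696 = 25.643 mm

25.6 mm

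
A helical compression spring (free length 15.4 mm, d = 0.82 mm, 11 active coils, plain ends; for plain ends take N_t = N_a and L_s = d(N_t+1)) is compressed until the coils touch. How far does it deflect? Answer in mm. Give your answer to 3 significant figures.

5.56 mm

N_t = 11; L_s = 0.82·12 = 9.84 mm
δ_solid = L₀ − L_s = 15.4 − 9.84 = 5.56 mm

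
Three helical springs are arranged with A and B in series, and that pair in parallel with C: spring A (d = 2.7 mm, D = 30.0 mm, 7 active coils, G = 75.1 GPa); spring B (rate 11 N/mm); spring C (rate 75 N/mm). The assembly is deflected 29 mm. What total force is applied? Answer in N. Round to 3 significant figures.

2240 N

k_A = Gd⁴/(8D³N_a) = (75.1×10³)(2.7⁴)/(8·30.0³·7) = 2.6396 N/mm
Springs A,B series: k_AB = 1/(1/2.6396+1/11) = 2.1288 N/mm; parallel with C: k_eq = 2.1288+75 = 77.129 N/mm
F = k_eq·δ = 77.129·29 = 2236.7 N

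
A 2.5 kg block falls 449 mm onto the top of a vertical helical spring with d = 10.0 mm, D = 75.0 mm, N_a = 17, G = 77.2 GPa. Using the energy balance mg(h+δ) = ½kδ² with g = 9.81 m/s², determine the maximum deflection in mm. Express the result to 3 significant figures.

k = Gd⁴/(8D³N_a) = (77.2×10³)(10.0⁴)/(8·75.0³·17) = 13.455 N/mm
W = mg = 2.5 × 9.81 = 24.525 N
½kδ² − Wδ − Wh = 0 → δ = (W + √(W² + 2kWh))/k
δ = (24.525 + √(601.48 + 296333))/13.455 = (24.525 + 544.92)/13.455 = 42.321 mm

42.3 mm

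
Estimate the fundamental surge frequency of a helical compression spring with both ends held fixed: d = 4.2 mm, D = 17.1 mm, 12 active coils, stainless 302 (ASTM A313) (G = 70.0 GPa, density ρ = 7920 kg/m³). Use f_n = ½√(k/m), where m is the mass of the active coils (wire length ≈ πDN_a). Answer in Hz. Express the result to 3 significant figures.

k = Gd⁴/(8D³N_a) = (70.0×10³)(4.2⁴)/(8·17.1³·12) = 45.377 N/mm = 45377 N/m
Wire length L = πDN_a = π·17.1·12 = 644.65 mm
m = ρ·(πd²/4)·L = 7920 × 13.854×10⁻⁶ m² × 0.64465 m = 0.070736 kg
f_n = ½√(k/m) = 0.5·√(45377/0.070736) = 0.5·√(6.415e+05) = 400.47 Hz

400 Hz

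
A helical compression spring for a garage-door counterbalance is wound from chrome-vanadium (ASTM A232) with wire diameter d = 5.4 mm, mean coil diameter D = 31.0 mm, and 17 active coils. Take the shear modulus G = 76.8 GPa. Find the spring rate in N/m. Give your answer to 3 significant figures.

k = Gd⁴/(8D³N_a) = (76.8×10³ × 5.4⁴) / (8 × 31.0³ × 17)
  = 6.53035e+07 / 4.05158e+06 = 16.118 N/mm = 16118 N/m

16100 N/m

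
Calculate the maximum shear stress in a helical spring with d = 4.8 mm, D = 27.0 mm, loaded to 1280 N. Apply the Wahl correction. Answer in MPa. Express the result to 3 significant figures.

Spring index C = D/d = 27.0/4.8 = 5.6250
K_W = (4C−1)/(4C−4) + 0.615/C = 21.500/18.500 + 0.1093 = 1.2715
τ₀ = 8FD/(πd³) = 8·1280·27.0/(π·4.8³) = 276480/347.44 = 795.77 MPa
τ_max = K·τ₀ = 1.2715 × 795.77 = 1011.8 MPa

1010 MPa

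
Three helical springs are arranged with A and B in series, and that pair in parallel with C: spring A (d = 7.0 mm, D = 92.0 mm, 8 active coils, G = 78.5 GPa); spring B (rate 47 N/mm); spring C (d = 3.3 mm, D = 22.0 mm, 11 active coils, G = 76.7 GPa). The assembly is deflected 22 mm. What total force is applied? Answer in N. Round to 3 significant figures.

291 N

k_A = Gd⁴/(8D³N_a) = (78.5×10³)(7.0⁴)/(8·92.0³·8) = 3.782 N/mm
k_C = Gd⁴/(8D³N_a) = (76.7×10³)(3.3⁴)/(8·22.0³·11) = 9.7073 N/mm
Springs A,B series: k_AB = 1/(1/3.782+1/47) = 3.5003 N/mm; parallel with C: k_eq = 3.5003+9.7073 = 13.208 N/mm
F = k_eq·δ = 13.208·22 = 290.57 N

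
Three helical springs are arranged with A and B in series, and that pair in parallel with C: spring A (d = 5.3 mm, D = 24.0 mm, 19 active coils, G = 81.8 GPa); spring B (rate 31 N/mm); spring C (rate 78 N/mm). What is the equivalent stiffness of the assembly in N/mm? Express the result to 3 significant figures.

k_A = Gd⁴/(8D³N_a) = (81.8×10³)(5.3⁴)/(8·24.0³·19) = 30.717 N/mm
Springs A,B series: k_AB = 1/(1/30.717+1/31) = 15.429 N/mm; parallel with C: k_eq = 15.429+78 = 93.429 N/mm

93.4 N/mm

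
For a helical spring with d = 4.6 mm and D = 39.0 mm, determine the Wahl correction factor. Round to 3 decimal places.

1.173

C = D/d = 39.0/4.6 = 8.4783
K_W = (4C−1)/(4C−4) + 0.615/C = 32.913/29.913 + 0.0725 = 1.1728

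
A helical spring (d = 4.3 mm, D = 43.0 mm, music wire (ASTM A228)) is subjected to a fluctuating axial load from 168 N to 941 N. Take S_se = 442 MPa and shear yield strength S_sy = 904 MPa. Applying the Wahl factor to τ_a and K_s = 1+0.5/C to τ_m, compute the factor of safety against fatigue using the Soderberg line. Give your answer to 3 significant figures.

C = D/d = 43.0/4.3 = 10.0000; K_W = (4C−1)/(4C−4)+0.615/C = 1.1448; K_s = 1+0.5/C = 1.0500
F_a = (F_max−F_min)/2 = 386.5 N; F_m = (F_max+F_min)/2 = 554.5 N
τ_a = K_W·8F_aD/(πd³) = 1.1448 × 532.3 = 609.39 MPa
τ_m = K_s·8F_mD/(πd³) = 1.0500 × 763.67 = 801.85 MPa
Soderberg: 1/n_f = τ_a/S_se + τ_m/S_sy = 609.39/442 + 801.85/904 = 1.37871 + 0.88700 = 2.2657
n_f = 1/2.2657 = 0.4414

0.441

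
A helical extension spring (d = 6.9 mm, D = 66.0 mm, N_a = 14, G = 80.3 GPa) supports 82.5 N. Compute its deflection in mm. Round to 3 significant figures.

14.6 mm

k = Gd⁴/(8D³N_a) = (80.3×10³)(6.9⁴)/(8·66.0³·14) = 5.6528 N/mm
δ = F/k = 82.5 / 5.6528 = 14.595 mm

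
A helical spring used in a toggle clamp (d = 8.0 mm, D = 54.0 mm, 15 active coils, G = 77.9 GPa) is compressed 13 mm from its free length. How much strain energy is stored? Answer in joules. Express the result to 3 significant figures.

1.43 J

k = Gd⁴/(8D³N_a) = (77.9×10³)(8.0⁴)/(8·54.0³·15) = 16.886 N/mm
U = ½kδ² = 0.5 × 16.886 × 13² = 1426.9 N·mm = 1.4269 J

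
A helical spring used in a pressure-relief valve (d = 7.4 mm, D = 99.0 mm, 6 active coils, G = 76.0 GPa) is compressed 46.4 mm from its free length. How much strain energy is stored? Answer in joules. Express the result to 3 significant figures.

5.27 J

k = Gd⁴/(8D³N_a) = (76.0×10³)(7.4⁴)/(8·99.0³·6) = 4.8932 N/mm
U = ½kδ² = 0.5 × 4.8932 × 46.4² = 5267.4 N·mm = 5.2674 J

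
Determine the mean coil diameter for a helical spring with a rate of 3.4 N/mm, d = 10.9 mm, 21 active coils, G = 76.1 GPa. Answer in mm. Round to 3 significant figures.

D = (Gd⁴/(8N_a·k))^(1/3) = (76.1×10³·10.9⁴/(8·21·3.4))^(1/3)
  = (1.88063e+06)^(1/3) = 123.4338 mm

123 mm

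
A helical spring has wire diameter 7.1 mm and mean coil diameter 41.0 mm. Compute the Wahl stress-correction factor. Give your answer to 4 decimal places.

1.2636

C = D/d = 41.0/7.1 = 5.7746
K_W = (4C−1)/(4C−4) + 0.615/C = 22.099/19.099 + 0.1065 = 1.2636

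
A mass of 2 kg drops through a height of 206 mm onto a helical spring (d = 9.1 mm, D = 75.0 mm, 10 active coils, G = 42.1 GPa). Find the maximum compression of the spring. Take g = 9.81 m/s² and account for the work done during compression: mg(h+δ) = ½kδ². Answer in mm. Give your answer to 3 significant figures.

k = Gd⁴/(8D³N_a) = (42.1×10³)(9.1⁴)/(8·75.0³·10) = 8.5541 N/mm
W = mg = 2 × 9.81 = 19.62 N
½kδ² − Wδ − Wh = 0 → δ = (W + √(W² + 2kWh))/k
δ = (19.62 + √(384.94 + 69146.5))/8.5541 = (19.62 + 263.69)/8.5541 = 33.12 mm

33.1 mm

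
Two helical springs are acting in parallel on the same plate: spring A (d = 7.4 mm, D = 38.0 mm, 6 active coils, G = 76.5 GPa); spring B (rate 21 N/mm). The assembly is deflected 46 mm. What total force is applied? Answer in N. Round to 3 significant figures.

4970 N

k_A = Gd⁴/(8D³N_a) = (76.5×10³)(7.4⁴)/(8·38.0³·6) = 87.096 N/mm
Parallel: k_eq = 87.096 + 21 = 108.1 N/mm
F = k_eq·δ = 108.1·46 = 4972.4 N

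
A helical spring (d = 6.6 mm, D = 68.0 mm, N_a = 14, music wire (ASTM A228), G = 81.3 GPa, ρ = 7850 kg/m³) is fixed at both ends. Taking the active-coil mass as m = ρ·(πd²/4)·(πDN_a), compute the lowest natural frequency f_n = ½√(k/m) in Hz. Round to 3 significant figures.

k = Gd⁴/(8D³N_a) = (81.3×10³)(6.6⁴)/(8·68.0³·14) = 4.3805 N/mm = 4380.5 N/m
Wire length L = πDN_a = π·68.0·14 = 2990.8 mm
m = ρ·(πd²/4)·L = 7850 × 34.212×10⁻⁶ m² × 2.9908 m = 0.80322 kg
f_n = ½√(k/m) = 0.5·√(4380.5/0.80322) = 0.5·√(5453.7) = 36.924 Hz

36.9 Hz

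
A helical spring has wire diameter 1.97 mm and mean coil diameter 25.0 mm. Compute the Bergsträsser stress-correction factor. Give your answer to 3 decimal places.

1.105

C = D/d = 25.0/1.97 = 12.6904
K_B = (4C+2)/(4C−3) = 52.761/47.761 = 1.1047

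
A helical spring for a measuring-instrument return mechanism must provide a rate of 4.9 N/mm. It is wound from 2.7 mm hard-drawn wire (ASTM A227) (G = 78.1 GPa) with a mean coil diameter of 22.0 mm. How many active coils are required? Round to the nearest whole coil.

10

N_a = Gd⁴/(8D³k) = (78.1×10³ × 2.7⁴)/(8 × 22.0³ × 4.9)
    = 4.15055e+06 / 417402 = 9.944 → 10 coils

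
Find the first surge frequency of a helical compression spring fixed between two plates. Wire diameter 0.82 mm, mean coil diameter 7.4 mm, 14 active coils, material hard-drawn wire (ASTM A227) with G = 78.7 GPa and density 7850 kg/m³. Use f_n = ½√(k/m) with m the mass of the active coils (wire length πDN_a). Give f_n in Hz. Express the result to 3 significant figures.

381 Hz

k = Gd⁴/(8D³N_a) = (78.7×10³)(0.82⁴)/(8·7.4³·14) = 0.784 N/mm = 784 N/m
Wire length L = πDN_a = π·7.4·14 = 325.47 mm
m = ρ·(πd²/4)·L = 7850 × 0.5281×10⁻⁶ m² × 0.32547 m = 0.0013493 kg
f_n = ½√(k/m) = 0.5·√(784/0.0013493) = 0.5·√(5.8106e+05) = 381.14 Hz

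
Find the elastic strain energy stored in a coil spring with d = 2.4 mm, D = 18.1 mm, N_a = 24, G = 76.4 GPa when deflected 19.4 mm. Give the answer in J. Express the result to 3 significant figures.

k = Gd⁴/(8D³N_a) = (76.4×10³)(2.4⁴)/(8·18.1³·24) = 2.2264 N/mm
U = ½kδ² = 0.5 × 2.2264 × 19.4² = 418.96 N·mm = 0.41896 J

0.419 J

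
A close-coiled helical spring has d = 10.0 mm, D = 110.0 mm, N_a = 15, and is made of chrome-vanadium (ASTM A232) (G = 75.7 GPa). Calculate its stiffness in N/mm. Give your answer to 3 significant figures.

4.74 N/mm

k = Gd⁴/(8D³N_a) = (75.7×10³ × 10.0⁴) / (8 × 110.0³ × 15)
  = 7.57e+08 / 1.5972e+08 = 4.7395 N/mm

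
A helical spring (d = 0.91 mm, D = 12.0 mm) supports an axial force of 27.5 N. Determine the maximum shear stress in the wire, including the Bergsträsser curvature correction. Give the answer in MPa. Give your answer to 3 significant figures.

Spring index C = D/d = 12.0/0.91 = 13.1868
K_B = (4C+2)/(4C−3) = 54.747/49.747 = 1.1005
τ₀ = 8FD/(πd³) = 8·27.5·12.0/(π·0.91³) = 2640/2.3674 = 1115.1 MPa
τ_max = K·τ₀ = 1.1005 × 1115.1 = 1227.2 MPa

1230 MPa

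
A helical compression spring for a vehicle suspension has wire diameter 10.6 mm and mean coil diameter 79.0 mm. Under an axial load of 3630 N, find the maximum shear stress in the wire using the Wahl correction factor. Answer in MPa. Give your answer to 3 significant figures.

735 MPa

Spring index C = D/d = 79.0/10.6 = 7.4528
K_W = (4C−1)/(4C−4) + 0.615/C = 28.811/25.811 + 0.0825 = 1.1987
τ₀ = 8FD/(πd³) = 8·3630·79.0/(π·10.6³) = 2.29416e+06/3741.7 = 613.14 MPa
τ_max = K·τ₀ = 1.1987 × 613.14 = 734.99 MPa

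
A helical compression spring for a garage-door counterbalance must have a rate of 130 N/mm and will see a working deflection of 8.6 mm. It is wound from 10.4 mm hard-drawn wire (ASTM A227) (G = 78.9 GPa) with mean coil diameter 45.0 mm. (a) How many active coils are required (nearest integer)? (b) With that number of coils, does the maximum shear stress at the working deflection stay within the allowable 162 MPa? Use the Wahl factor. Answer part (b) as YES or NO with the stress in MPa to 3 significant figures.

N_a = Gd⁴/(8D³k) = (78.9×10³)(10.4⁴)/(8·45.0³·130) = 9.74 → N_a = 10
Actual rate k = Gd⁴/(8D³·10) = 126.61 N/mm
Working load F = kδ = 126.61·8.6 = 1088.9 N
C = 45.0/10.4 = 4.3269; K_W = (4C−1)/(4C−4)+0.615/C = 1.3676
τ_max = K_W·8FD/(πd³) = 1.3676·110.93 = 151.7 MPa
τ_max ≤ 162 MPa → acceptable

(a) 10 coils; (b) YES, τ_max = 152 MPa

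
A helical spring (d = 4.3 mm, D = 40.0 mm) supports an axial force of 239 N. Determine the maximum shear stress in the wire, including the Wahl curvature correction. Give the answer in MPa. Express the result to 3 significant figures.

Spring index C = D/d = 40.0/4.3 = 9.3023
K_W = (4C−1)/(4C−4) + 0.615/C = 36.209/33.209 + 0.0661 = 1.1564
τ₀ = 8FD/(πd³) = 8·239·40.0/(π·4.3³) = 76480/249.78 = 306.19 MPa
τ_max = K·τ₀ = 1.1564 × 306.19 = 354.09 MPa

354 MPa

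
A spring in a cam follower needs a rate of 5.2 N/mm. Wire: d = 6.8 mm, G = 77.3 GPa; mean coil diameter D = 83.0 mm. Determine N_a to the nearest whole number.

7

N_a = Gd⁴/(8D³k) = (77.3×10³ × 6.8⁴)/(8 × 83.0³ × 5.2)
    = 1.65278e+08 / 2.37863e+07 = 6.948 → 7 coils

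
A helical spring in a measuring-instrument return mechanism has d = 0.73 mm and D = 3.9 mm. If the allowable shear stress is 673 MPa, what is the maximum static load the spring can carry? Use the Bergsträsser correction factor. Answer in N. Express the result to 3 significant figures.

20.7 N

C = D/d = 3.9/0.73 = 5.3425
K_B = (4C+2)/(4C−3) = 23.370/18.370 = 1.2722
τ_max = K·8FD/(πd³) → F_max = τ_allow·πd³/(8DK)
F_max = 673·π·0.73³/(8·3.9·1.2722) = 822.5/39.692 = 20.722 N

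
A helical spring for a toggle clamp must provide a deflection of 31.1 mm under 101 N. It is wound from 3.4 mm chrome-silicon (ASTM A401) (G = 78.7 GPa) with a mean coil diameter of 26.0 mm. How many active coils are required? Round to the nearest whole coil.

23

Required rate k = F/δ = 101/31.1 = 3.2476 N/mm
N_a = Gd⁴/(8D³k) = (78.7×10³ × 3.4⁴)/(8 × 26.0³ × 3.2476)
    = 1.0517e+07 / 456637 = 23.03 → 23 coils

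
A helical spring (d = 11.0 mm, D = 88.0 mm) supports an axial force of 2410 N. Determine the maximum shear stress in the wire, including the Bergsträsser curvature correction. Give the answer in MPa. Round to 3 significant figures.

Spring index C = D/d = 88.0/11.0 = 8.0000
K_B = (4C+2)/(4C−3) = 34.000/29.000 = 1.1724
τ₀ = 8FD/(πd³) = 8·2410·88.0/(π·11.0³) = 1.69664e+06/4181.5 = 405.75 MPa
τ_max = K·τ₀ = 1.1724 × 405.75 = 475.71 MPa

476 MPa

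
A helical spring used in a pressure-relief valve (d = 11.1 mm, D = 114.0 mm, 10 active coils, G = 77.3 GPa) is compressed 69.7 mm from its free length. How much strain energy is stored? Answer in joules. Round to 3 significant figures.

24.0 J

k = Gd⁴/(8D³N_a) = (77.3×10³)(11.1⁴)/(8·114.0³·10) = 9.9007 N/mm
U = ½kδ² = 0.5 × 9.9007 × 69.7² = 24049 N·mm = 24.049 J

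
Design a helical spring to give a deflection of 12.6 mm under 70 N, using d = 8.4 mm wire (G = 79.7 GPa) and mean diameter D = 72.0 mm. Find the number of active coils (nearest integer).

24

Required rate k = F/δ = 70/12.6 = 5.5556 N/mm
N_a = Gd⁴/(8D³k) = (79.7×10³ × 8.4⁴)/(8 × 72.0³ × 5.5556)
    = 3.96803e+08 / 1.65888e+07 = 23.92 → 24 coils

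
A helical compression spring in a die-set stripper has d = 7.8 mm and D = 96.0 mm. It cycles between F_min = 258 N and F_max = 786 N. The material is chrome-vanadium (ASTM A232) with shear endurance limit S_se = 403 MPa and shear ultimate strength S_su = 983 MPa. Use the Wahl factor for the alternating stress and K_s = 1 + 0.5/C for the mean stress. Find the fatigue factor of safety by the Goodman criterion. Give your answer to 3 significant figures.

1.51

C = D/d = 96.0/7.8 = 12.3077; K_W = (4C−1)/(4C−4)+0.615/C = 1.1163; K_s = 1+0.5/C = 1.0406
F_a = (F_max−F_min)/2 = 264 N; F_m = (F_max+F_min)/2 = 522 N
τ_a = K_W·8F_aD/(πd³) = 1.1163 × 136 = 151.81 MPa
τ_m = K_s·8F_mD/(πd³) = 1.0406 × 268.9 = 279.83 MPa
Goodman: 1/n_f = τ_a/S_se + τ_m/S_su = 151.81/403 + 279.83/983 = 0.37671 + 0.28467 = 0.66138
n_f = 1/0.66138 = 1.512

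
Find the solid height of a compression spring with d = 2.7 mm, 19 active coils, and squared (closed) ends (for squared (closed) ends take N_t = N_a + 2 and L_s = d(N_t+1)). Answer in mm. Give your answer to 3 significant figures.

59.4 mm

squared (closed) ends: N_t = N_a + 2 = 19 + 2 = 21
L_s = d·(N_t+1) = 2.7 × 22 = 59.4 mm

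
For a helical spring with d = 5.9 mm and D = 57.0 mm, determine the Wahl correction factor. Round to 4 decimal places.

1.1503

C = D/d = 57.0/5.9 = 9.6610
K_W = (4C−1)/(4C−4) + 0.615/C = 37.644/34.644 + 0.0637 = 1.1503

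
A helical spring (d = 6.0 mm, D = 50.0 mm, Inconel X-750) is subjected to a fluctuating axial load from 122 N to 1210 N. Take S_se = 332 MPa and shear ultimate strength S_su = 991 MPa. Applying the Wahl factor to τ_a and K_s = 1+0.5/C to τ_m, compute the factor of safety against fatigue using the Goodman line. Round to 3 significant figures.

C = D/d = 50.0/6.0 = 8.3333; K_W = (4C−1)/(4C−4)+0.615/C = 1.1761; K_s = 1+0.5/C = 1.0600
F_a = (F_max−F_min)/2 = 544 N; F_m = (F_max+F_min)/2 = 666 N
τ_a = K_W·8F_aD/(πd³) = 1.1761 × 320.67 = 377.13 MPa
τ_m = K_s·8F_mD/(πd³) = 1.0600 × 392.58 = 416.14 MPa
Goodman: 1/n_f = τ_a/S_se + τ_m/S_su = 377.13/332 + 416.14/991 = 1.13593 + 0.41992 = 1.5558
n_f = 1/1.5558 = 0.6427

0.643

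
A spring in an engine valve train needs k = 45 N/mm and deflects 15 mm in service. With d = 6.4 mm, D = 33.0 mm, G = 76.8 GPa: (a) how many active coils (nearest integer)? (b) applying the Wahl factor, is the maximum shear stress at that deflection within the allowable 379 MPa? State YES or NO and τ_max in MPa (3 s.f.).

N_a = Gd⁴/(8D³k) = (76.8×10³)(6.4⁴)/(8·33.0³·45) = 9.959 → N_a = 10
Actual rate k = Gd⁴/(8D³·10) = 44.818 N/mm
Working load F = kδ = 44.818·15 = 672.27 N
C = 33.0/6.4 = 5.1562; K_W = (4C−1)/(4C−4)+0.615/C = 1.2997
τ_max = K_W·8FD/(πd³) = 1.2997·215.5 = 280.1 MPa
τ_max ≤ 379 MPa → acceptable

(a) 10 coils; (b) YES, τ_max = 280 MPa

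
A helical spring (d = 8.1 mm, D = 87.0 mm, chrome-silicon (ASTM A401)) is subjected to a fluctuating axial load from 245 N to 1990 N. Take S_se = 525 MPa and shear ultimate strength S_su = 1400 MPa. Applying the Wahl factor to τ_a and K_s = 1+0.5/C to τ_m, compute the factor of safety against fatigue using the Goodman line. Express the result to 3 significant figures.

C = D/d = 87.0/8.1 = 10.7407; K_W = (4C−1)/(4C−4)+0.615/C = 1.1343; K_s = 1+0.5/C = 1.0466
F_a = (F_max−F_min)/2 = 872.5 N; F_m = (F_max+F_min)/2 = 1117.5 N
τ_a = K_W·8F_aD/(πd³) = 1.1343 × 363.72 = 412.55 MPa
τ_m = K_s·8F_mD/(πd³) = 1.0466 × 465.86 = 487.54 MPa
Goodman: 1/n_f = τ_a/S_se + τ_m/S_su = 412.55/525 + 487.54/1400 = 0.78582 + 0.34824 = 1.1341
n_f = 1/1.1341 = 0.8818

0.882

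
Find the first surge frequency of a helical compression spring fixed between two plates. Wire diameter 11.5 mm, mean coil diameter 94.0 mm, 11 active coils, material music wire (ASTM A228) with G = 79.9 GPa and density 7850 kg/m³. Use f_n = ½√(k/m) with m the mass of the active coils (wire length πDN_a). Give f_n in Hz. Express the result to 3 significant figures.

k = Gd⁴/(8D³N_a) = (79.9×10³)(11.5⁴)/(8·94.0³·11) = 19.119 N/mm = 19119 N/m
Wire length L = πDN_a = π·94.0·11 = 3248.4 mm
m = ρ·(πd²/4)·L = 7850 × 103.87×10⁻⁶ m² × 3.2484 m = 2.6487 kg
f_n = ½√(k/m) = 0.5·√(19119/2.6487) = 0.5·√(7218.5) = 42.481 Hz

42.5 Hz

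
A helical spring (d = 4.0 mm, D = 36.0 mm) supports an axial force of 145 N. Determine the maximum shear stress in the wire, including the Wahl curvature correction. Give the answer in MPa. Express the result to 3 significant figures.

Spring index C = D/d = 36.0/4.0 = 9.0000
K_W = (4C−1)/(4C−4) + 0.615/C = 35.000/32.000 + 0.0683 = 1.1621
τ₀ = 8FD/(πd³) = 8·145·36.0/(π·4.0³) = 41760/201.06 = 207.7 MPa
τ_max = K·τ₀ = 1.1621 × 207.7 = 241.36 MPa

241 MPa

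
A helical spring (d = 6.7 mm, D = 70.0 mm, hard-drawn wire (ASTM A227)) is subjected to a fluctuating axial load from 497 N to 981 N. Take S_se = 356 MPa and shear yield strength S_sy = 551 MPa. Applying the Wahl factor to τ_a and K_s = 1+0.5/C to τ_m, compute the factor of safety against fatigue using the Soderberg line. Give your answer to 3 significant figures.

0.774

C = D/d = 70.0/6.7 = 10.4478; K_W = (4C−1)/(4C−4)+0.615/C = 1.1382; K_s = 1+0.5/C = 1.0479
F_a = (F_max−F_min)/2 = 242 N; F_m = (F_max+F_min)/2 = 739 N
τ_a = K_W·8F_aD/(πd³) = 1.1382 × 143.43 = 163.25 MPa
τ_m = K_s·8F_mD/(πd³) = 1.0479 × 437.98 = 458.94 MPa
Soderberg: 1/n_f = τ_a/S_se + τ_m/S_sy = 163.25/356 + 458.94/551 = 0.45858 + 0.83293 = 1.2915
n_f = 1/1.2915 = 0.7743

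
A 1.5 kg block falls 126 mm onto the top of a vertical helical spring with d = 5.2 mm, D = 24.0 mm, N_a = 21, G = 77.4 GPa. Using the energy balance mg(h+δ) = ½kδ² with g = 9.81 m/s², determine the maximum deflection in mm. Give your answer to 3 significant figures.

13.0 mm

k = Gd⁴/(8D³N_a) = (77.4×10³)(5.2⁴)/(8·24.0³·21) = 24.368 N/mm
W = mg = 1.5 × 9.81 = 14.715 N
½kδ² − Wδ − Wh = 0 → δ = (W + √(W² + 2kWh))/k
δ = (14.715 + √(216.53 + 90359.1))/24.368 = (14.715 + 300.96)/24.368 = 12.955 mm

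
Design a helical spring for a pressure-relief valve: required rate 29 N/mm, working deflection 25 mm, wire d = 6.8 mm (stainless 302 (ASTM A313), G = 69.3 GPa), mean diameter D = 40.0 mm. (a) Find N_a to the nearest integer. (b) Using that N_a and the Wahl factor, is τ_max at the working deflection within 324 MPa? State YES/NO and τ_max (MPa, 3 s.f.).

(a) 10 coils; (b) YES, τ_max = 295 MPa

N_a = Gd⁴/(8D³k) = (69.3×10³)(6.8⁴)/(8·40.0³·29) = 9.979 → N_a = 10
Actual rate k = Gd⁴/(8D³·10) = 28.94 N/mm
Working load F = kδ = 28.94·25 = 723.5 N
C = 40.0/6.8 = 5.8824; K_W = (4C−1)/(4C−4)+0.615/C = 1.2582
τ_max = K_W·8FD/(πd³) = 1.2582·234.38 = 294.88 MPa
τ_max ≤ 324 MPa → acceptable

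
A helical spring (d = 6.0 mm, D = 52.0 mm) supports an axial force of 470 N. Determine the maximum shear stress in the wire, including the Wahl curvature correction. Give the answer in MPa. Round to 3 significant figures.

Spring index C = D/d = 52.0/6.0 = 8.6667
K_W = (4C−1)/(4C−4) + 0.615/C = 33.667/30.667 + 0.0710 = 1.1688
τ₀ = 8FD/(πd³) = 8·470·52.0/(π·6.0³) = 195520/678.58 = 288.13 MPa
τ_max = K·τ₀ = 1.1688 × 288.13 = 336.76 MPa

337 MPa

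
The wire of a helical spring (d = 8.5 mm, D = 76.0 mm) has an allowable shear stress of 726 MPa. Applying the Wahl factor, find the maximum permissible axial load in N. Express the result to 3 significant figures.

C = D/d = 76.0/8.5 = 8.9412
K_W = (4C−1)/(4C−4) + 0.615/C = 34.765/31.765 + 0.0688 = 1.1632
τ_max = K·8FD/(πd³) → F_max = τ_allow·πd³/(8DK)
F_max = 726·π·8.5³/(8·76.0·1.1632) = 1.4007e+06/707.24 = 1980.5 N

1980 N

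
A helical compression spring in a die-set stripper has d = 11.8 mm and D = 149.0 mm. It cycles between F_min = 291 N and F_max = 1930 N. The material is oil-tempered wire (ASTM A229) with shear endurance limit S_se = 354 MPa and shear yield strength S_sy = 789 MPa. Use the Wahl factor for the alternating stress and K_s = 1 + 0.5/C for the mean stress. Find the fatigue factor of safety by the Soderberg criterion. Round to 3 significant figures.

1.07

C = D/d = 149.0/11.8 = 12.6271; K_W = (4C−1)/(4C−4)+0.615/C = 1.1132; K_s = 1+0.5/C = 1.0396
F_a = (F_max−F_min)/2 = 819.5 N; F_m = (F_max+F_min)/2 = 1110.5 N
τ_a = K_W·8F_aD/(πd³) = 1.1132 × 189.25 = 210.67 MPa
τ_m = K_s·8F_mD/(πd³) = 1.0396 × 256.45 = 266.6 MPa
Soderberg: 1/n_f = τ_a/S_se + τ_m/S_sy = 210.67/354 + 266.6/789 = 0.59512 + 0.33790 = 0.93302
n_f = 1/0.93302 = 1.072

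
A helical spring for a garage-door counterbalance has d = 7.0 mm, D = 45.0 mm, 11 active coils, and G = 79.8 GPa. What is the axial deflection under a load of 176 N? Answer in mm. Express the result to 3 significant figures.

7.37 mm

k = Gd⁴/(8D³N_a) = (79.8×10³)(7.0⁴)/(8·45.0³·11) = 23.893 N/mm
δ = F/k = 176 / 23.893 = 7.3661 mm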